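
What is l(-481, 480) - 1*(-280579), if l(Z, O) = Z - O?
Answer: 279618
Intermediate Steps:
l(-481, 480) - 1*(-280579) = (-481 - 1*480) - 1*(-280579) = (-481 - 480) + 280579 = -961 + 280579 = 279618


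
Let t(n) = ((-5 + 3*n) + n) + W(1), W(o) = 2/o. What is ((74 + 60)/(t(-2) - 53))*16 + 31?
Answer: -5/2 ≈ -2.5000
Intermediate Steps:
t(n) = -3 + 4*n (t(n) = ((-5 + 3*n) + n) + 2/1 = (-5 + 4*n) + 2*1 = (-5 + 4*n) + 2 = -3 + 4*n)
((74 + 60)/(t(-2) - 53))*16 + 31 = ((74 + 60)/((-3 + 4*(-2)) - 53))*16 + 31 = (134/((-3 - 8) - 53))*16 + 31 = (134/(-11 - 53))*16 + 31 = (134/(-64))*16 + 31 = (134*(-1/64))*16 + 31 = -67/32*16 + 31 = -67/2 + 31 = -5/2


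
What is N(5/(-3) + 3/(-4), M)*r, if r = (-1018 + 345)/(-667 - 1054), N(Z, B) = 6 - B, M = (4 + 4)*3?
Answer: -12114/1721 ≈ -7.0389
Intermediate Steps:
M = 24 (M = 8*3 = 24)
r = 673/1721 (r = -673/(-1721) = -673*(-1/1721) = 673/1721 ≈ 0.39105)
N(5/(-3) + 3/(-4), M)*r = (6 - 1*24)*(673/1721) = (6 - 24)*(673/1721) = -18*673/1721 = -12114/1721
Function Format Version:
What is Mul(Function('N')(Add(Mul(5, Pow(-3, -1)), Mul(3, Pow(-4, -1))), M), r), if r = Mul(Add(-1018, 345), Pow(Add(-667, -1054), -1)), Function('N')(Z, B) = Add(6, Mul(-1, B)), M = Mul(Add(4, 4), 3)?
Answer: Rational(-12114, 1721) ≈ -7.0389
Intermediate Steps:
M = 24 (M = Mul(8, 3) = 24)
r = Rational(673, 1721) (r = Mul(-673, Pow(-1721, -1)) = Mul(-673, Rational(-1, 1721)) = Rational(673, 1721) ≈ 0.39105)
Mul(Function('N')(Add(Mul(5, Pow(-3, -1)), Mul(3, Pow(-4, -1))), M), r) = Mul(Add(6, Mul(-1, 24)), Rational(673, 1721)) = Mul(Add(6, -24), Rational(673, 1721)) = Mul(-18, Rational(673, 1721)) = Rational(-12114, 1721)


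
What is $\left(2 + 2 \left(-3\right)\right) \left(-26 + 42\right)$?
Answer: $-64$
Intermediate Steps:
$\left(2 + 2 \left(-3\right)\right) \left(-26 + 42\right) = \left(2 - 6\right) 16 = \left(-4\right) 16 = -64$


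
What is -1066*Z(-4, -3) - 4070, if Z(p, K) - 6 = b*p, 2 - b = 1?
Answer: -6202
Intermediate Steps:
b = 1 (b = 2 - 1*1 = 2 - 1 = 1)
Z(p, K) = 6 + p (Z(p, K) = 6 + 1*p = 6 + p)
-1066*Z(-4, -3) - 4070 = -1066*(6 - 4) - 4070 = -1066*2 - 4070 = -2132 - 4070 = -6202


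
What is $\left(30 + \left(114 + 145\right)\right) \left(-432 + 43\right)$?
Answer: $-112421$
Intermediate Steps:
$\left(30 + \left(114 + 145\right)\right) \left(-432 + 43\right) = \left(30 + 259\right) \left(-389\right) = 289 \left(-389\right) = -112421$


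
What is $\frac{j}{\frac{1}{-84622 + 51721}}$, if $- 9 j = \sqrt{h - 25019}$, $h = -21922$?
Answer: $\frac{10967 i \sqrt{46941}}{3} \approx 7.9203 \cdot 10^{5} i$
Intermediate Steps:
$j = - \frac{i \sqrt{46941}}{9}$ ($j = - \frac{\sqrt{-21922 - 25019}}{9} = - \frac{\sqrt{-46941}}{9} = - \frac{i \sqrt{46941}}{9} \approx - 24.073 i$)
$\frac{j}{\frac{1}{-84622 + 51721}} = \frac{\left(- \frac{1}{9}\right) i \sqrt{46941}}{\frac{1}{-84622 + 51721}} = \frac{\left(- \frac{1}{9}\right) i \sqrt{46941}}{\frac{1}{-32901}} = \frac{\left(- \frac{1}{9}\right) i \sqrt{46941}}{- \frac{1}{32901}} = - \frac{i \sqrt{46941}}{9} \left(-32901\right) = \frac{10967 i \sqrt{46941}}{3}$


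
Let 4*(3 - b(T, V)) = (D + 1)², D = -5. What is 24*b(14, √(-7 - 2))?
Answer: -24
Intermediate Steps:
b(T, V) = -1 (b(T, V) = 3 - (-5 + 1)²/4 = 3 - ¼*(-4)² = 3 - ¼*16 = 3 - 4 = -1)
24*b(14, √(-7 - 2)) = 24*(-1) = -24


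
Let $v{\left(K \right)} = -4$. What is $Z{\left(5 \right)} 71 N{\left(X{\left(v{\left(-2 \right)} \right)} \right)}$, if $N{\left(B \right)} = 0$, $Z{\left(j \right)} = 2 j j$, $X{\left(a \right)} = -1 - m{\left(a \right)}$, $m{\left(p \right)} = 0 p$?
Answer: $0$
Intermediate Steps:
$m{\left(p \right)} = 0$
$X{\left(a \right)} = -1$ ($X{\left(a \right)} = -1 - 0 = -1 + 0 = -1$)
$Z{\left(j \right)} = 2 j^{2}$
$Z{\left(5 \right)} 71 N{\left(X{\left(v{\left(-2 \right)} \right)} \right)} = 2 \cdot 5^{2} \cdot 71 \cdot 0 = 2 \cdot 25 \cdot 71 \cdot 0 = 50 \cdot 71 \cdot 0 = 3550 \cdot 0 = 0$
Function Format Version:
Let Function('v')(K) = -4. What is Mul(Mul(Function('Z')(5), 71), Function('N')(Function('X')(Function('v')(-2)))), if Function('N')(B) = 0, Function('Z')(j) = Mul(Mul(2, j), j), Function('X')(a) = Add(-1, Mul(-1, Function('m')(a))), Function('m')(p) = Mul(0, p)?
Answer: 0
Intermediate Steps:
Function('m')(p) = 0
Function('X')(a) = -1 (Function('X')(a) = Add(-1, Mul(-1, 0)) = Add(-1, 0) = -1)
Function('Z')(j) = Mul(2, Pow(j, 2))
Mul(Mul(Function('Z')(5), 71), Function('N')(Function('X')(Function('v')(-2)))) = Mul(Mul(Mul(2, Pow(5, 2)), 71), 0) = Mul(Mul(Mul(2, 25), 71), 0) = Mul(Mul(50, 71), 0) = Mul(3550, 0) = 0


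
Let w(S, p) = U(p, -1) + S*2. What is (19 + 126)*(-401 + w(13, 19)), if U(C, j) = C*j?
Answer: -57130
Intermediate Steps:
w(S, p) = -p + 2*S (w(S, p) = p*(-1) + S*2 = -p + 2*S)
(19 + 126)*(-401 + w(13, 19)) = (19 + 126)*(-401 + (-1*19 + 2*13)) = 145*(-401 + (-19 + 26)) = 145*(-401 + 7) = 145*(-394) = -57130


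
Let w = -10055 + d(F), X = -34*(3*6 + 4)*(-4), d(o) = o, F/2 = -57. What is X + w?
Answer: -7177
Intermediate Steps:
F = -114 (F = 2*(-57) = -114)
X = 2992 (X = -34*(18 + 4)*(-4) = -34*22*(-4) = -748*(-4) = 2992)
w = -10169 (w = -10055 - 114 = -10169)
X + w = 2992 - 10169 = -7177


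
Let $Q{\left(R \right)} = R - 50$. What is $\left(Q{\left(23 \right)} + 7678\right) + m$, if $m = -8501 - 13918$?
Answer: $-14768$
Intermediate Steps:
$Q{\left(R \right)} = -50 + R$ ($Q{\left(R \right)} = R - 50 = -50 + R$)
$m = -22419$
$\left(Q{\left(23 \right)} + 7678\right) + m = \left(\left(-50 + 23\right) + 7678\right) - 22419 = \left(-27 + 7678\right) - 22419 = 7651 - 22419 = -14768$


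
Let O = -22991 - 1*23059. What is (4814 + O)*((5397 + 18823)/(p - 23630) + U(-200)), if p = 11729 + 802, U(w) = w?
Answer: 92534408720/11099 ≈ 8.3372e+6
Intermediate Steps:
p = 12531
O = -46050 (O = -22991 - 23059 = -46050)
(4814 + O)*((5397 + 18823)/(p - 23630) + U(-200)) = (4814 - 46050)*((5397 + 18823)/(12531 - 23630) - 200) = -41236*(24220/(-11099) - 200) = -41236*(24220*(-1/11099) - 200) = -41236*(-24220/11099 - 200) = -41236*(-2244020/11099) = 92534408720/11099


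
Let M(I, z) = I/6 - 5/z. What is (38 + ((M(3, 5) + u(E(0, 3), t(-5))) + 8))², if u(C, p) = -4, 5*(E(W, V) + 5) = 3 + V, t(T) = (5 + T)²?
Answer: 6889/4 ≈ 1722.3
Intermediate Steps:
E(W, V) = -22/5 + V/5 (E(W, V) = -5 + (3 + V)/5 = -5 + (⅗ + V/5) = -22/5 + V/5)
M(I, z) = -5/z + I/6 (M(I, z) = I*(⅙) - 5/z = I/6 - 5/z = -5/z + I/6)
(38 + ((M(3, 5) + u(E(0, 3), t(-5))) + 8))² = (38 + (((-5/5 + (⅙)*3) - 4) + 8))² = (38 + (((-5*⅕ + ½) - 4) + 8))² = (38 + (((-1 + ½) - 4) + 8))² = (38 + ((-½ - 4) + 8))² = (38 + (-9/2 + 8))² = (38 + 7/2)² = (83/2)² = 6889/4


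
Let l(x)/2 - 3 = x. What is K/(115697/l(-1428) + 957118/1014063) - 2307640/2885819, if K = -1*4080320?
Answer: 11343536685905229365320/110234688733391803 ≈ 1.0290e+5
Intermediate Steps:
K = -4080320
l(x) = 6 + 2*x
K/(115697/l(-1428) + 957118/1014063) - 2307640/2885819 = -4080320/(115697/(6 + 2*(-1428)) + 957118/1014063) - 2307640/2885819 = -4080320/(115697/(6 - 2856) + 957118*(1/1014063)) - 2307640*1/2885819 = -4080320/(115697/(-2850) + 957118/1014063) - 2307640/2885819 = -4080320/(115697*(-1/2850) + 957118/1014063) - 2307640/2885819 = -4080320/(-115697/2850 + 957118/1014063) - 2307640/2885819 = -4080320/(-38198753537/963359850) - 2307640/2885819 = -4080320*(-963359850/38198753537) - 2307640/2885819 = 3930816463152000/38198753537 - 2307640/2885819 = 11343536685905229365320/110234688733391803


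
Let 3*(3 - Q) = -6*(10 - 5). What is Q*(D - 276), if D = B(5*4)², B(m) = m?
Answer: 1612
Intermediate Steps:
D = 400 (D = (5*4)² = 20² = 400)
Q = 13 (Q = 3 - (-2)*(10 - 5) = 3 - (-2)*5 = 3 - ⅓*(-30) = 3 + 10 = 13)
Q*(D - 276) = 13*(400 - 276) = 13*124 = 1612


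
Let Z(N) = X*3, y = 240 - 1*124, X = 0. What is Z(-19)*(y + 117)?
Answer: 0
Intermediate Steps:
y = 116 (y = 240 - 124 = 116)
Z(N) = 0 (Z(N) = 0*3 = 0)
Z(-19)*(y + 117) = 0*(116 + 117) = 0*233 = 0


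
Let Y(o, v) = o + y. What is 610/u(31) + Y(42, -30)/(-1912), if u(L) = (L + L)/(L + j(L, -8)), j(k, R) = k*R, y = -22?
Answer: -1020535/478 ≈ -2135.0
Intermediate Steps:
j(k, R) = R*k
Y(o, v) = -22 + o (Y(o, v) = o - 22 = -22 + o)
u(L) = -2/7 (u(L) = (L + L)/(L - 8*L) = (2*L)/((-7*L)) = (2*L)*(-1/(7*L)) = -2/7)
610/u(31) + Y(42, -30)/(-1912) = 610/(-2/7) + (-22 + 42)/(-1912) = 610*(-7/2) + 20*(-1/1912) = -2135 - 5/478 = -1020535/478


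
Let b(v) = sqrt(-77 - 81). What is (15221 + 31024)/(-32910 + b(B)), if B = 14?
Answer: -760961475/541534129 - 46245*I*sqrt(158)/1083068258 ≈ -1.4052 - 0.00053671*I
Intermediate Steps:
b(v) = I*sqrt(158) (b(v) = sqrt(-158) = I*sqrt(158))
(15221 + 31024)/(-32910 + b(B)) = (15221 + 31024)/(-32910 + I*sqrt(158)) = 46245/(-32910 + I*sqrt(158))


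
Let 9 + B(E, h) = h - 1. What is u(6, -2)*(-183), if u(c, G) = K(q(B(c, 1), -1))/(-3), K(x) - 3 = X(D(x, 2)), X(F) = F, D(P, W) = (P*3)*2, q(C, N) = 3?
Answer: 1281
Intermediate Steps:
B(E, h) = -10 + h (B(E, h) = -9 + (h - 1) = -9 + (-1 + h) = -10 + h)
D(P, W) = 6*P (D(P, W) = (3*P)*2 = 6*P)
K(x) = 3 + 6*x
u(c, G) = -7 (u(c, G) = (3 + 6*3)/(-3) = (3 + 18)*(-⅓) = 21*(-⅓) = -7)
u(6, -2)*(-183) = -7*(-183) = 1281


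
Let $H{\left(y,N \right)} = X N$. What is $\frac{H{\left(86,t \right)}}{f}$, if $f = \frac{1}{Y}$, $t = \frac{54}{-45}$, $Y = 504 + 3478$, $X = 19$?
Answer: $- \frac{453948}{5} \approx -90790.0$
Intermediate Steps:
$Y = 3982$
$t = - \frac{6}{5}$ ($t = 54 \left(- \frac{1}{45}\right) = - \frac{6}{5} \approx -1.2$)
$H{\left(y,N \right)} = 19 N$
$f = \frac{1}{3982} \approx 0.00025113$
$\frac{H{\left(86,t \right)}}{f} = 19 \left(- \frac{6}{5}\right) \frac{1}{\frac{1}{3982}} = \left(- \frac{114}{5}\right) 3982 = - \frac{453948}{5}$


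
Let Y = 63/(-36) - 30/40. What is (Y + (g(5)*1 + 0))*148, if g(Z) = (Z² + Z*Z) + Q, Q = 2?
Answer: 7326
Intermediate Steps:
g(Z) = 2 + 2*Z² (g(Z) = (Z² + Z*Z) + 2 = (Z² + Z²) + 2 = 2*Z² + 2 = 2 + 2*Z²)
Y = -5/2 (Y = 63*(-1/36) - 30*1/40 = -7/4 - ¾ = -5/2 ≈ -2.5000)
(Y + (g(5)*1 + 0))*148 = (-5/2 + ((2 + 2*5²)*1 + 0))*148 = (-5/2 + ((2 + 2*25)*1 + 0))*148 = (-5/2 + ((2 + 50)*1 + 0))*148 = (-5/2 + (52*1 + 0))*148 = (-5/2 + (52 + 0))*148 = (-5/2 + 52)*148 = (99/2)*148 = 7326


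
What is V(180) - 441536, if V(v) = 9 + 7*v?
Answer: -440267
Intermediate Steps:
V(180) - 441536 = (9 + 7*180) - 441536 = (9 + 1260) - 441536 = 1269 - 441536 = -440267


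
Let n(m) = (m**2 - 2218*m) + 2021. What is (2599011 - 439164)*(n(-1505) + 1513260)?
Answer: 15374646245412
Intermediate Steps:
n(m) = 2021 + m**2 - 2218*m
(2599011 - 439164)*(n(-1505) + 1513260) = (2599011 - 439164)*((2021 + (-1505)**2 - 2218*(-1505)) + 1513260) = 2159847*((2021 + 2265025 + 3338090) + 1513260) = 2159847*(5605136 + 1513260) = 2159847*7118396 = 15374646245412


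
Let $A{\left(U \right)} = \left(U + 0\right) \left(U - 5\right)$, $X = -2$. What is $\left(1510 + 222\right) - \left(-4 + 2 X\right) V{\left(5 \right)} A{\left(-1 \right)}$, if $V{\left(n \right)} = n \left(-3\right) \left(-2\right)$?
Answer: $3172$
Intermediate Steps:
$V{\left(n \right)} = 6 n$ ($V{\left(n \right)} = - 3 n \left(-2\right) = 6 n$)
$A{\left(U \right)} = U \left(-5 + U\right)$
$\left(1510 + 222\right) - \left(-4 + 2 X\right) V{\left(5 \right)} A{\left(-1 \right)} = \left(1510 + 222\right) - \left(-4 + 2 \left(-2\right)\right) 6 \cdot 5 \left(- (-5 - 1)\right) = 1732 - \left(-4 - 4\right) 30 \left(\left(-1\right) \left(-6\right)\right) = 1732 - \left(-8\right) 30 \cdot 6 = 1732 - \left(-240\right) 6 = 1732 - -1440 = 1732 + 1440 = 3172$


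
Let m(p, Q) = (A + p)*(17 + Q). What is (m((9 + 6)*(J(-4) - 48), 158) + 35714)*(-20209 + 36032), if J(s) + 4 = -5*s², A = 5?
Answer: -4903721753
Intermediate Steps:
J(s) = -4 - 5*s²
m(p, Q) = (5 + p)*(17 + Q)
(m((9 + 6)*(J(-4) - 48), 158) + 35714)*(-20209 + 36032) = ((85 + 5*158 + 17*((9 + 6)*((-4 - 5*(-4)²) - 48)) + 158*((9 + 6)*((-4 - 5*(-4)²) - 48))) + 35714)*(-20209 + 36032) = ((85 + 790 + 17*(15*((-4 - 5*16) - 48)) + 158*(15*((-4 - 5*16) - 48))) + 35714)*15823 = ((85 + 790 + 17*(15*((-4 - 80) - 48)) + 158*(15*((-4 - 80) - 48))) + 35714)*15823 = ((85 + 790 + 17*(15*(-84 - 48)) + 158*(15*(-84 - 48))) + 35714)*15823 = ((85 + 790 + 17*(15*(-132)) + 158*(15*(-132))) + 35714)*15823 = ((85 + 790 + 17*(-1980) + 158*(-1980)) + 35714)*15823 = ((85 + 790 - 33660 - 312840) + 35714)*15823 = (-345625 + 35714)*15823 = -309911*15823 = -4903721753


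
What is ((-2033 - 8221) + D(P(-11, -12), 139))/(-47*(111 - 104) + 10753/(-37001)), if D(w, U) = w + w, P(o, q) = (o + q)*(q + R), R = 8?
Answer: 186300035/6092041 ≈ 30.581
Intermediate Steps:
P(o, q) = (8 + q)*(o + q) (P(o, q) = (o + q)*(q + 8) = (o + q)*(8 + q) = (8 + q)*(o + q))
D(w, U) = 2*w
((-2033 - 8221) + D(P(-11, -12), 139))/(-47*(111 - 104) + 10753/(-37001)) = ((-2033 - 8221) + 2*((-12)² + 8*(-11) + 8*(-12) - 11*(-12)))/(-47*(111 - 104) + 10753/(-37001)) = (-10254 + 2*(144 - 88 - 96 + 132))/(-47*7 + 10753*(-1/37001)) = (-10254 + 2*92)/(-329 - 10753/37001) = (-10254 + 184)/(-12184082/37001) = -10070*(-37001/12184082) = 186300035/6092041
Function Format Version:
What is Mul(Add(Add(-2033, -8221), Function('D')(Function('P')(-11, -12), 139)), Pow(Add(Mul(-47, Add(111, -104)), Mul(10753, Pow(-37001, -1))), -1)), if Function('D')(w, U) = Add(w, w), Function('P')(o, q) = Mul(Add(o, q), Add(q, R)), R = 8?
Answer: Rational(186300035, 6092041) ≈ 30.581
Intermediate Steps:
Function('P')(o, q) = Mul(Add(8, q), Add(o, q)) (Function('P')(o, q) = Mul(Add(o, q), Add(q, 8)) = Mul(Add(o, q), Add(8, q)) = Mul(Add(8, q), Add(o, q)))
Function('D')(w, U) = Mul(2, w)
Mul(Add(Add(-2033, -8221), Function('D')(Function('P')(-11, -12), 139)), Pow(Add(Mul(-47, Add(111, -104)), Mul(10753, Pow(-37001, -1))), -1)) = Mul(Add(Add(-2033, -8221), Mul(2, Add(Pow(-12, 2), Mul(8, -11), Mul(8, -12), Mul(-11, -12)))), Pow(Add(Mul(-47, Add(111, -104)), Mul(10753, Pow(-37001, -1))), -1)) = Mul(Add(-10254, Mul(2, Add(144, -88, -96, 132))), Pow(Add(Mul(-47, 7), Mul(10753, Rational(-1, 37001))), -1)) = Mul(Add(-10254, Mul(2, 92)), Pow(Add(-329, Rational(-10753, 37001)), -1)) = Mul(Add(-10254, 184), Pow(Rational(-12184082, 37001), -1)) = Mul(-10070, Rational(-37001, 12184082)) = Rational(186300035, 6092041)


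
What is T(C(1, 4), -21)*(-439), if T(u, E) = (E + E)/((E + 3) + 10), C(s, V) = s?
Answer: -9219/4 ≈ -2304.8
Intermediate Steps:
T(u, E) = 2*E/(13 + E) (T(u, E) = (2*E)/((3 + E) + 10) = (2*E)/(13 + E) = 2*E/(13 + E))
T(C(1, 4), -21)*(-439) = (2*(-21)/(13 - 21))*(-439) = (2*(-21)/(-8))*(-439) = (2*(-21)*(-⅛))*(-439) = (21/4)*(-439) = -9219/4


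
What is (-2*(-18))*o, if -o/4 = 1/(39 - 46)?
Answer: 144/7 ≈ 20.571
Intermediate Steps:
o = 4/7 (o = -4/(39 - 46) = -4/(-7) = -4*(-1/7) = 4/7 ≈ 0.57143)
(-2*(-18))*o = -2*(-18)*(4/7) = 36*(4/7) = 144/7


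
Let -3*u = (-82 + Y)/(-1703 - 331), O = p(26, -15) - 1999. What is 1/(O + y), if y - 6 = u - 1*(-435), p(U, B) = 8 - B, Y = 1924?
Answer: -1017/1560788 ≈ -0.00065159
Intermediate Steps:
O = -1976 (O = (8 - 1*(-15)) - 1999 = (8 + 15) - 1999 = 23 - 1999 = -1976)
u = 307/1017 (u = -(-82 + 1924)/(3*(-1703 - 331)) = -614/(-2034) = -614*(-1)/2034 = -⅓*(-307/339) = 307/1017 ≈ 0.30187)
y = 448804/1017 (y = 6 + (307/1017 - 1*(-435)) = 6 + (307/1017 + 435) = 6 + 442702/1017 = 448804/1017 ≈ 441.30)
1/(O + y) = 1/(-1976 + 448804/1017) = 1/(-1560788/1017) = -1017/1560788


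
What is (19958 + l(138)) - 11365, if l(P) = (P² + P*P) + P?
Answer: 46819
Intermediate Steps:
l(P) = P + 2*P² (l(P) = (P² + P²) + P = 2*P² + P = P + 2*P²)
(19958 + l(138)) - 11365 = (19958 + 138*(1 + 2*138)) - 11365 = (19958 + 138*(1 + 276)) - 11365 = (19958 + 138*277) - 11365 = (19958 + 38226) - 11365 = 58184 - 11365 = 46819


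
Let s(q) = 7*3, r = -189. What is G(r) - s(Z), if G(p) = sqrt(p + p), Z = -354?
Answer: -21 + 3*I*sqrt(42) ≈ -21.0 + 19.442*I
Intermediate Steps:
G(p) = sqrt(2)*sqrt(p) (G(p) = sqrt(2*p) = sqrt(2)*sqrt(p))
s(q) = 21
G(r) - s(Z) = sqrt(2)*sqrt(-189) - 1*21 = sqrt(2)*(3*I*sqrt(21)) - 21 = 3*I*sqrt(42) - 21 = -21 + 3*I*sqrt(42)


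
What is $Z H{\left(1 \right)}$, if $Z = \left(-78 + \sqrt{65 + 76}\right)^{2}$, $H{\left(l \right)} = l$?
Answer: $\left(78 - \sqrt{141}\right)^{2} \approx 4372.6$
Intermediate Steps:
$Z = \left(-78 + \sqrt{141}\right)^{2} \approx 4372.6$
$Z H{\left(1 \right)} = \left(78 - \sqrt{141}\right)^{2} \cdot 1 = \left(78 - \sqrt{141}\right)^{2}$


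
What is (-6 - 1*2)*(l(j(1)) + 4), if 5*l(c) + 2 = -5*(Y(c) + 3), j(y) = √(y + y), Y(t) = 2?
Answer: 56/5 ≈ 11.200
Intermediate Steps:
j(y) = √2*√y (j(y) = √(2*y) = √2*√y)
l(c) = -27/5 (l(c) = -⅖ + (-5*(2 + 3))/5 = -⅖ + (-5*5)/5 = -⅖ + (⅕)*(-25) = -⅖ - 5 = -27/5)
(-6 - 1*2)*(l(j(1)) + 4) = (-6 - 1*2)*(-27/5 + 4) = (-6 - 2)*(-7/5) = -8*(-7/5) = 56/5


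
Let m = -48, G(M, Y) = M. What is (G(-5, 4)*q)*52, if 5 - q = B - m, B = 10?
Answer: 13780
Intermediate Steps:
q = -53 (q = 5 - (10 - 1*(-48)) = 5 - (10 + 48) = 5 - 1*58 = 5 - 58 = -53)
(G(-5, 4)*q)*52 = -5*(-53)*52 = 265*52 = 13780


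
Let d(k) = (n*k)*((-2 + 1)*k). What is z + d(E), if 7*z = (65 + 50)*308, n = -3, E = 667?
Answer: 1339727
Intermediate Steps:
z = 5060 (z = ((65 + 50)*308)/7 = (115*308)/7 = (⅐)*35420 = 5060)
d(k) = 3*k² (d(k) = (-3*k)*((-2 + 1)*k) = (-3*k)*(-k) = 3*k²)
z + d(E) = 5060 + 3*667² = 5060 + 3*444889 = 5060 + 1334667 = 1339727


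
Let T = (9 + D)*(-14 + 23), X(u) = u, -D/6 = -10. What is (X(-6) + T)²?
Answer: 378225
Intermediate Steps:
D = 60 (D = -6*(-10) = 60)
T = 621 (T = (9 + 60)*(-14 + 23) = 69*9 = 621)
(X(-6) + T)² = (-6 + 621)² = 615² = 378225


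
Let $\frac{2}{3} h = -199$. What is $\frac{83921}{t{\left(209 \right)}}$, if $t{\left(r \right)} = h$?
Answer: $- \frac{167842}{597} \approx -281.14$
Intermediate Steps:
$h = - \frac{597}{2}$ ($h = \frac{3}{2} \left(-199\right) = - \frac{597}{2} \approx -298.5$)
$t{\left(r \right)} = - \frac{597}{2}$
$\frac{83921}{t{\left(209 \right)}} = \frac{83921}{- \frac{597}{2}} = 83921 \left(- \frac{2}{597}\right) = - \frac{167842}{597}$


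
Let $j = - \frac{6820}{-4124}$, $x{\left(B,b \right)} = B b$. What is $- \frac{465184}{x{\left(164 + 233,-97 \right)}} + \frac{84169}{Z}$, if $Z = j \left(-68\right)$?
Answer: $- \frac{3287809772691}{4464733460} \approx -736.4$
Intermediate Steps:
$j = \frac{1705}{1031}$ ($j = \left(-6820\right) \left(- \frac{1}{4124}\right) = \frac{1705}{1031} \approx 1.6537$)
$Z = - \frac{115940}{1031}$ ($Z = \frac{1705}{1031} \left(-68\right) = - \frac{115940}{1031} \approx -112.45$)
$- \frac{465184}{x{\left(164 + 233,-97 \right)}} + \frac{84169}{Z} = - \frac{465184}{\left(164 + 233\right) \left(-97\right)} + \frac{84169}{- \frac{115940}{1031}} = - \frac{465184}{397 \left(-97\right)} + 84169 \left(- \frac{1031}{115940}\right) = - \frac{465184}{-38509} - \frac{86778239}{115940} = \left(-465184\right) \left(- \frac{1}{38509}\right) - \frac{86778239}{115940} = \frac{465184}{38509} - \frac{86778239}{115940} = - \frac{3287809772691}{4464733460}$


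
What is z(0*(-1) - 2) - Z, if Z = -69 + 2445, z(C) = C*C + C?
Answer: -2374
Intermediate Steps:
z(C) = C + C**2 (z(C) = C**2 + C = C + C**2)
Z = 2376
z(0*(-1) - 2) - Z = (0*(-1) - 2)*(1 + (0*(-1) - 2)) - 1*2376 = (0 - 2)*(1 + (0 - 2)) - 2376 = -2*(1 - 2) - 2376 = -2*(-1) - 2376 = 2 - 2376 = -2374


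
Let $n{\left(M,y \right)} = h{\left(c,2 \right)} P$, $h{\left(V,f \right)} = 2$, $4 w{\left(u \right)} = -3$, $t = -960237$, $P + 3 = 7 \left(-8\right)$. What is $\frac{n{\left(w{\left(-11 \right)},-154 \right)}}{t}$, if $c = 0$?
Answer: $\frac{118}{960237} \approx 0.00012289$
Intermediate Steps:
$P = -59$ ($P = -3 + 7 \left(-8\right) = -3 - 56 = -59$)
$w{\left(u \right)} = - \frac{3}{4}$ ($w{\left(u \right)} = \frac{1}{4} \left(-3\right) = - \frac{3}{4}$)
$n{\left(M,y \right)} = -118$ ($n{\left(M,y \right)} = 2 \left(-59\right) = -118$)
$\frac{n{\left(w{\left(-11 \right)},-154 \right)}}{t} = - \frac{118}{-960237} = \left(-118\right) \left(- \frac{1}{960237}\right) = \frac{118}{960237}$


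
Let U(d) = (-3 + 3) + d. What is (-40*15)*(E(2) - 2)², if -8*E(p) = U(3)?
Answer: -27075/8 ≈ -3384.4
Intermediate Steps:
U(d) = d (U(d) = 0 + d = d)
E(p) = -3/8 (E(p) = -⅛*3 = -3/8)
(-40*15)*(E(2) - 2)² = (-40*15)*(-3/8 - 2)² = -600*(-19/8)² = -600*361/64 = -27075/8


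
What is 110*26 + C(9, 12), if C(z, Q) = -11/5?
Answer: 14289/5 ≈ 2857.8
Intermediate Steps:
C(z, Q) = -11/5 (C(z, Q) = -11*⅕ = -11/5)
110*26 + C(9, 12) = 110*26 - 11/5 = 2860 - 11/5 = 14289/5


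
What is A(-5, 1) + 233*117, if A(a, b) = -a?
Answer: 27266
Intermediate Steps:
A(-5, 1) + 233*117 = -1*(-5) + 233*117 = 5 + 27261 = 27266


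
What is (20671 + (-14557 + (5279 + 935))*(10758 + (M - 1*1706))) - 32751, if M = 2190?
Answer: -93804086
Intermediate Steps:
(20671 + (-14557 + (5279 + 935))*(10758 + (M - 1*1706))) - 32751 = (20671 + (-14557 + (5279 + 935))*(10758 + (2190 - 1*1706))) - 32751 = (20671 + (-14557 + 6214)*(10758 + (2190 - 1706))) - 32751 = (20671 - 8343*(10758 + 484)) - 32751 = (20671 - 8343*11242) - 32751 = (20671 - 93792006) - 32751 = -93771335 - 32751 = -93804086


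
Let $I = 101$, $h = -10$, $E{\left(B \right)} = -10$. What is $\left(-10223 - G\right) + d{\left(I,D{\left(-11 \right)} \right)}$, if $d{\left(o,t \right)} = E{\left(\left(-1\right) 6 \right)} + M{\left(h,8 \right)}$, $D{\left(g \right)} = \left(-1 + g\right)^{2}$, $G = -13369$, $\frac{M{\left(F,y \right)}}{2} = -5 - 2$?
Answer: $3122$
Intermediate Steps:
$M{\left(F,y \right)} = -14$ ($M{\left(F,y \right)} = 2 \left(-5 - 2\right) = 2 \left(-7\right) = -14$)
$d{\left(o,t \right)} = -24$ ($d{\left(o,t \right)} = -10 - 14 = -24$)
$\left(-10223 - G\right) + d{\left(I,D{\left(-11 \right)} \right)} = \left(-10223 - -13369\right) - 24 = \left(-10223 + 13369\right) - 24 = 3146 - 24 = 3122$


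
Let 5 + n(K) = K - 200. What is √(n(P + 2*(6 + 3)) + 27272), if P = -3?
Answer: √27082 ≈ 164.57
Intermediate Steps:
n(K) = -205 + K (n(K) = -5 + (K - 200) = -5 + (-200 + K) = -205 + K)
√(n(P + 2*(6 + 3)) + 27272) = √((-205 + (-3 + 2*(6 + 3))) + 27272) = √((-205 + (-3 + 2*9)) + 27272) = √((-205 + (-3 + 18)) + 27272) = √((-205 + 15) + 27272) = √(-190 + 27272) = √27082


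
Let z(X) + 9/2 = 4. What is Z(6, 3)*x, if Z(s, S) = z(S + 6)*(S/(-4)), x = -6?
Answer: -9/4 ≈ -2.2500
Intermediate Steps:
z(X) = -½ (z(X) = -9/2 + 4 = -½)
Z(s, S) = S/8 (Z(s, S) = -S/(2*(-4)) = -S*(-1)/(2*4) = -(-1)*S/8 = S/8)
Z(6, 3)*x = ((⅛)*3)*(-6) = (3/8)*(-6) = -9/4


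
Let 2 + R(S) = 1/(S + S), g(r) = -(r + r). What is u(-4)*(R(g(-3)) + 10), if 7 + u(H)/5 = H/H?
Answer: -485/2 ≈ -242.50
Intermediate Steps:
g(r) = -2*r
R(S) = -2 + 1/(2*S) (R(S) = -2 + 1/(S + S) = -2 + 1/(2*S))
u(H) = -30 (u(H) = -35 + 5*(H/H) = -35 + 5*1 = -35 + 5 = -30)
u(-4)*(R(g(-3)) + 10) = -30*((-2 + 1/(2*((-2*(-3))))) + 10) = -30*((-2 + (½)/6) + 10) = -30*((-2 + (½)*(⅙)) + 10) = -30*((-2 + 1/12) + 10) = -30*(-23/12 + 10) = -30*97/12 = -485/2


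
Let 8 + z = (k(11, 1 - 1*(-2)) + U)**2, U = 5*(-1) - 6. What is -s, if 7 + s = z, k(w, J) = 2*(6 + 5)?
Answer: -106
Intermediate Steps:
k(w, J) = 22 (k(w, J) = 2*11 = 22)
U = -11 (U = -5 - 6 = -11)
z = 113 (z = -8 + (22 - 11)**2 = -8 + 11**2 = -8 + 121 = 113)
s = 106 (s = -7 + 113 = 106)
-s = -1*106 = -106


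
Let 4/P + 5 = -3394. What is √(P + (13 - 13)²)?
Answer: 2*I*√3399/3399 ≈ 0.034305*I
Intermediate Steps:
P = -4/3399 (P = 4/(-5 - 3394) = 4/(-3399) = 4*(-1/3399) = -4/3399 ≈ -0.0011768)
√(P + (13 - 13)²) = √(-4/3399 + (13 - 13)²) = √(-4/3399 + 0²) = √(-4/3399 + 0) = √(-4/3399) = 2*I*√3399/3399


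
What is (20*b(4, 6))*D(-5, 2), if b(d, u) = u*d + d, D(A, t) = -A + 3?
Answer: 4480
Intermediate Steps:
D(A, t) = 3 - A
b(d, u) = d + d*u (b(d, u) = d*u + d = d + d*u)
(20*b(4, 6))*D(-5, 2) = (20*(4*(1 + 6)))*(3 - 1*(-5)) = (20*(4*7))*(3 + 5) = (20*28)*8 = 560*8 = 4480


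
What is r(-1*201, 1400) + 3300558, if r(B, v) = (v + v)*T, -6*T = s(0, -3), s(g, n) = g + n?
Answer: 3301958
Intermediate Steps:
T = ½ (T = -(0 - 3)/6 = -⅙*(-3) = ½ ≈ 0.50000)
r(B, v) = v (r(B, v) = (v + v)*(½) = (2*v)*(½) = v)
r(-1*201, 1400) + 3300558 = 1400 + 3300558 = 3301958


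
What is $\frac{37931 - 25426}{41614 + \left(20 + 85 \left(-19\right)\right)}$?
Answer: $\frac{12505}{40019} \approx 0.31248$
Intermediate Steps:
$\frac{37931 - 25426}{41614 + \left(20 + 85 \left(-19\right)\right)} = \frac{12505}{41614 + \left(20 - 1615\right)} = \frac{12505}{41614 - 1595} = \frac{12505}{40019}$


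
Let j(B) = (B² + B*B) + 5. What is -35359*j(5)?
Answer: -1944745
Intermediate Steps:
j(B) = 5 + 2*B² (j(B) = (B² + B²) + 5 = 2*B² + 5 = 5 + 2*B²)
-35359*j(5) = -35359*(5 + 2*5²) = -35359*(5 + 2*25) = -35359*(5 + 50) = -35359*55 = -1944745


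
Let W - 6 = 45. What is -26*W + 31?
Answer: -1295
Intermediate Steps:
W = 51 (W = 6 + 45 = 51)
-26*W + 31 = -26*51 + 31 = -1326 + 31 = -1295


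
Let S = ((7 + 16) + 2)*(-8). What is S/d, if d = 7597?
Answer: -200/7597 ≈ -0.026326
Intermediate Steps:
S = -200 (S = (23 + 2)*(-8) = 25*(-8) = -200)
S/d = -200/7597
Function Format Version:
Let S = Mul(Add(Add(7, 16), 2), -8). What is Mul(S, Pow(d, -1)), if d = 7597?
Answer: Rational(-200, 7597) ≈ -0.026326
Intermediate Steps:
S = -200 (S = Mul(Add(23, 2), -8) = Mul(25, -8) = -200)
Mul(S, Pow(d, -1)) = Mul(-200, Pow(7597, -1)) = Mul(-200, Rational(1, 7597)) = Rational(-200, 7597)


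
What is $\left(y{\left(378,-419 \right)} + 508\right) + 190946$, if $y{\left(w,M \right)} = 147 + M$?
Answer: $191182$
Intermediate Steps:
$\left(y{\left(378,-419 \right)} + 508\right) + 190946 = \left(\left(147 - 419\right) + 508\right) + 190946 = \left(-272 + 508\right) + 190946 = 236 + 190946 = 191182$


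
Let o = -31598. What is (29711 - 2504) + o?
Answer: -4391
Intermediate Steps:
(29711 - 2504) + o = (29711 - 2504) - 31598 = 27207 - 31598 = -4391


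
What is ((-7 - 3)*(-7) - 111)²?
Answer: 1681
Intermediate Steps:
((-7 - 3)*(-7) - 111)² = (-10*(-7) - 111)² = (70 - 111)² = (-41)² = 1681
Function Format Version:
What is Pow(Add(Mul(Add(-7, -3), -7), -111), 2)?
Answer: 1681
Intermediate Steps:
Pow(Add(Mul(Add(-7, -3), -7), -111), 2) = Pow(Add(Mul(-10, -7), -111), 2) = Pow(Add(70, -111), 2) = Pow(-41, 2) = 1681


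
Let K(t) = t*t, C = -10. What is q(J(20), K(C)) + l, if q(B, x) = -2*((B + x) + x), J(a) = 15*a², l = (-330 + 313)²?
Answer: -12111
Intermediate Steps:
l = 289 (l = (-17)² = 289)
K(t) = t²
q(B, x) = -4*x - 2*B (q(B, x) = -2*(B + 2*x) = -4*x - 2*B)
q(J(20), K(C)) + l = (-4*(-10)² - 30*20²) + 289 = (-4*100 - 30*400) + 289 = (-400 - 2*6000) + 289 = (-400 - 12000) + 289 = -12400 + 289 = -12111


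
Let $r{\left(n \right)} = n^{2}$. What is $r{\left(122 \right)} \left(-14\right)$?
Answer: $-208376$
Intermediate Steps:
$r{\left(122 \right)} \left(-14\right) = 122^{2} \left(-14\right) = 14884 \left(-14\right) = -208376$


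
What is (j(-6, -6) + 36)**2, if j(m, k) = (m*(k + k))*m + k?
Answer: 161604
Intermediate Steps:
j(m, k) = k + 2*k*m**2 (j(m, k) = (m*(2*k))*m + k = (2*k*m)*m + k = 2*k*m**2 + k = k + 2*k*m**2)
(j(-6, -6) + 36)**2 = (-6*(1 + 2*(-6)**2) + 36)**2 = (-6*(1 + 2*36) + 36)**2 = (-6*(1 + 72) + 36)**2 = (-6*73 + 36)**2 = (-438 + 36)**2 = (-402)**2 = 161604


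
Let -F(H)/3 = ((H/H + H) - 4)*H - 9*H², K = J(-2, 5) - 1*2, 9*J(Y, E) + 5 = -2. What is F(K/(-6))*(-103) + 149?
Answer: -393661/486 ≈ -810.00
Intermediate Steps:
J(Y, E) = -7/9 (J(Y, E) = -5/9 + (⅑)*(-2) = -5/9 - 2/9 = -7/9)
K = -25/9 (K = -7/9 - 1*2 = -7/9 - 2 = -25/9 ≈ -2.7778)
F(H) = 27*H² - 3*H*(-3 + H) (F(H) = -3*(((H/H + H) - 4)*H - 9*H²) = -3*(((1 + H) - 4)*H - 9*H²) = -3*((-3 + H)*H - 9*H²) = -3*(H*(-3 + H) - 9*H²) = -3*(-9*H² + H*(-3 + H)) = 27*H² - 3*H*(-3 + H))
F(K/(-6))*(-103) + 149 = (3*(-25/9/(-6))*(3 + 8*(-25/9/(-6))))*(-103) + 149 = (3*(-25/9*(-⅙))*(3 + 8*(-25/9*(-⅙))))*(-103) + 149 = (3*(25/54)*(3 + 8*(25/54)))*(-103) + 149 = (3*(25/54)*(3 + 100/27))*(-103) + 149 = (3*(25/54)*(181/27))*(-103) + 149 = (4525/486)*(-103) + 149 = -466075/486 + 149 = -393661/486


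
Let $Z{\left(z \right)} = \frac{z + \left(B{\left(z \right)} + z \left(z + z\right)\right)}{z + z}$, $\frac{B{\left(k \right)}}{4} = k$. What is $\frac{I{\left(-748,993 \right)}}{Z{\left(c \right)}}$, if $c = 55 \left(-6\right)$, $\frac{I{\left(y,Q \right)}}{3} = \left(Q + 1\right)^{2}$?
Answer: $- \frac{5928216}{655} \approx -9050.7$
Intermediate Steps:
$B{\left(k \right)} = 4 k$
$I{\left(y,Q \right)} = 3 \left(1 + Q\right)^{2}$ ($I{\left(y,Q \right)} = 3 \left(Q + 1\right)^{2} = 3 \left(1 + Q\right)^{2}$)
$c = -330$
$Z{\left(z \right)} = \frac{2 z^{2} + 5 z}{2 z}$ ($Z{\left(z \right)} = \frac{z + \left(4 z + z \left(z + z\right)\right)}{z + z} = \frac{z + \left(4 z + z 2 z\right)}{2 z} = \left(z + \left(4 z + 2 z^{2}\right)\right) \frac{1}{2 z} = \left(z + \left(2 z^{2} + 4 z\right)\right) \frac{1}{2 z} = \left(2 z^{2} + 5 z\right) \frac{1}{2 z} = \frac{2 z^{2} + 5 z}{2 z}$)
$\frac{I{\left(-748,993 \right)}}{Z{\left(c \right)}} = \frac{3 \left(1 + 993\right)^{2}}{\frac{5}{2} - 330} = \frac{3 \cdot 994^{2}}{- \frac{655}{2}} = 3 \cdot 988036 \left(- \frac{2}{655}\right) = 2964108 \left(- \frac{2}{655}\right) = - \frac{5928216}{655}$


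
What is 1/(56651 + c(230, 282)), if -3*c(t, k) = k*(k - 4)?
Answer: 1/30519 ≈ 3.2766e-5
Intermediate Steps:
c(t, k) = -k*(-4 + k)/3 (c(t, k) = -k*(k - 4)/3 = -k*(-4 + k)/3)
1/(56651 + c(230, 282)) = 1/(56651 + (⅓)*282*(4 - 1*282)) = 1/(56651 + (⅓)*282*(4 - 282)) = 1/(56651 + (⅓)*282*(-278)) = 1/(56651 - 26132) = 1/30519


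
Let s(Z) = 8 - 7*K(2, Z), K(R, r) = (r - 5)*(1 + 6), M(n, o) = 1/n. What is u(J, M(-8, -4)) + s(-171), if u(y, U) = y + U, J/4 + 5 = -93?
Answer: 65919/8 ≈ 8239.9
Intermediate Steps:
J = -392 (J = -20 + 4*(-93) = -20 - 372 = -392)
K(R, r) = -35 + 7*r (K(R, r) = (-5 + r)*7 = -35 + 7*r)
u(y, U) = U + y
s(Z) = 253 - 49*Z (s(Z) = 8 - 7*(-35 + 7*Z) = 8 + (245 - 49*Z) = 253 - 49*Z)
u(J, M(-8, -4)) + s(-171) = (1/(-8) - 392) + (253 - 49*(-171)) = (-⅛ - 392) + (253 + 8379) = -3137/8 + 8632 = 65919/8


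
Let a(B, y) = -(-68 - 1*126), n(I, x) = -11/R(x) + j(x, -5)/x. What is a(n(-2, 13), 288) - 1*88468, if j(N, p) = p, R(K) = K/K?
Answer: -88274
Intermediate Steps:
R(K) = 1
n(I, x) = -11 - 5/x (n(I, x) = -11/1 - 5/x = -11*1 - 5/x = -11 - 5/x)
a(B, y) = 194 (a(B, y) = -(-68 - 126) = -1*(-194) = 194)
a(n(-2, 13), 288) - 1*88468 = 194 - 1*88468 = 194 - 88468 = -88274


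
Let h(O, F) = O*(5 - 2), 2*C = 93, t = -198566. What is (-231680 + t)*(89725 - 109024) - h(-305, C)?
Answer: 8303318469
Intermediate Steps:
C = 93/2 (C = (½)*93 = 93/2 ≈ 46.500)
h(O, F) = 3*O (h(O, F) = O*3 = 3*O)
(-231680 + t)*(89725 - 109024) - h(-305, C) = (-231680 - 198566)*(89725 - 109024) - 3*(-305) = -430246*(-19299) - 1*(-915) = 8303317554 + 915 = 8303318469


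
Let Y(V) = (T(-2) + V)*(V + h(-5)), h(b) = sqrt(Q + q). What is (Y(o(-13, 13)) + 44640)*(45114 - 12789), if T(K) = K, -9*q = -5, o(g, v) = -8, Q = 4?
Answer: 1445574000 - 107750*sqrt(41) ≈ 1.4449e+9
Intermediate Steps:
q = 5/9 (q = -1/9*(-5) = 5/9 ≈ 0.55556)
h(b) = sqrt(41)/3 (h(b) = sqrt(4 + 5/9) = sqrt(41/9) = sqrt(41)/3)
Y(V) = (-2 + V)*(V + sqrt(41)/3)
(Y(o(-13, 13)) + 44640)*(45114 - 12789) = (((-8)**2 - 2*(-8) - 2*sqrt(41)/3 + (1/3)*(-8)*sqrt(41)) + 44640)*(45114 - 12789) = ((64 + 16 - 2*sqrt(41)/3 - 8*sqrt(41)/3) + 44640)*32325 = ((80 - 10*sqrt(41)/3) + 44640)*32325 = (44720 - 10*sqrt(41)/3)*32325 = 1445574000 - 107750*sqrt(41)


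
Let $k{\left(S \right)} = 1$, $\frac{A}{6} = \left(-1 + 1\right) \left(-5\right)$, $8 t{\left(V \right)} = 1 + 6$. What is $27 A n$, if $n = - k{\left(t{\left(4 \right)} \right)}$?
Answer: $0$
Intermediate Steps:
$t{\left(V \right)} = \frac{7}{8}$ ($t{\left(V \right)} = \frac{1 + 6}{8} = \frac{1}{8} \cdot 7 = \frac{7}{8}$)
$A = 0$ ($A = 6 \left(-1 + 1\right) \left(-5\right) = 6 \cdot 0 \left(-5\right) = 6 \cdot 0 = 0$)
$n = -1$ ($n = \left(-1\right) 1 = -1$)
$27 A n = 27 \cdot 0 \left(-1\right) = 0 \left(-1\right) = 0$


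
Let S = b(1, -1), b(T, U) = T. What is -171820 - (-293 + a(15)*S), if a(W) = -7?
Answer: -171520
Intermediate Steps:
S = 1
-171820 - (-293 + a(15)*S) = -171820 - (-293 - 7*1) = -171820 - (-293 - 7) = -171820 - 1*(-300) = -171820 + 300 = -171520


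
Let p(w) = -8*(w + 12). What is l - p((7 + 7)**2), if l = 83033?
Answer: 84697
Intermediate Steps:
p(w) = -96 - 8*w (p(w) = -8*(12 + w) = -96 - 8*w)
l - p((7 + 7)**2) = 83033 - (-96 - 8*(7 + 7)**2) = 83033 - (-96 - 8*14**2) = 83033 - (-96 - 8*196) = 83033 - (-96 - 1568) = 83033 - 1*(-1664) = 83033 + 1664 = 84697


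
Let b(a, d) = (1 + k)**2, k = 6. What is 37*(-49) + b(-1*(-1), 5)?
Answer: -1764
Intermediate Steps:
b(a, d) = 49 (b(a, d) = (1 + 6)**2 = 7**2 = 49)
37*(-49) + b(-1*(-1), 5) = 37*(-49) + 49 = -1813 + 49 = -1764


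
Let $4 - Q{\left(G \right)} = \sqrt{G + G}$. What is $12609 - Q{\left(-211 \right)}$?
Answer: $12605 + i \sqrt{422} \approx 12605.0 + 20.543 i$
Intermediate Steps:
$Q{\left(G \right)} = 4 - \sqrt{2} \sqrt{G}$ ($Q{\left(G \right)} = 4 - \sqrt{G + G} = 4 - \sqrt{2 G} = 4 - \sqrt{2} \sqrt{G}$)
$12609 - Q{\left(-211 \right)} = 12609 - \left(4 - \sqrt{2} \sqrt{-211}\right) = 12609 - \left(4 - \sqrt{2} i \sqrt{211}\right) = 12609 - \left(4 - i \sqrt{422}\right) = 12605 + i \sqrt{422}$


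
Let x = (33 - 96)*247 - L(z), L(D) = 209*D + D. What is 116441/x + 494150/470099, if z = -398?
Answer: 12621483787/4567951983 ≈ 2.7631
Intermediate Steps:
L(D) = 210*D
x = 68019 (x = (33 - 96)*247 - 210*(-398) = -63*247 - 1*(-83580) = -15561 + 83580 = 68019)
116441/x + 494150/470099 = 116441/68019 + 494150/470099 = 12621483787/4567951983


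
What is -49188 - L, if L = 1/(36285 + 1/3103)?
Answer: -5538192810031/112592356 ≈ -49188.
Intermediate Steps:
L = 3103/112592356 (L = 1/(36285 + 1/3103) = 1/(112592356/3103) = 3103/112592356 ≈ 2.7560e-5)
-49188 - L = -49188 - 1*3103/112592356 = -49188 - 3103/112592356 = -5538192810031/112592356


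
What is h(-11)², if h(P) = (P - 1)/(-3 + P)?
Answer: 36/49 ≈ 0.73469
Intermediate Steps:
h(P) = (-1 + P)/(-3 + P)
h(-11)² = ((-1 - 11)/(-3 - 11))² = (-12/(-14))² = (-1/14*(-12))² = (6/7)² = 36/49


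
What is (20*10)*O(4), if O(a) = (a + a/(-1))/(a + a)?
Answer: 0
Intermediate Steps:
O(a) = 0 (O(a) = (a + a*(-1))/((2*a)) = (a - a)*(1/(2*a)) = 0*(1/(2*a)) = 0)
(20*10)*O(4) = (20*10)*0 = 200*0 = 0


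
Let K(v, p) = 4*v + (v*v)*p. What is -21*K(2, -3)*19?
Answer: 1596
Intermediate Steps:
K(v, p) = 4*v + p*v**2 (K(v, p) = 4*v + v**2*p = 4*v + p*v**2)
-21*K(2, -3)*19 = -42*(4 - 3*2)*19 = -42*(4 - 6)*19 = -42*(-2)*19 = -21*(-4)*19 = 84*19 = 1596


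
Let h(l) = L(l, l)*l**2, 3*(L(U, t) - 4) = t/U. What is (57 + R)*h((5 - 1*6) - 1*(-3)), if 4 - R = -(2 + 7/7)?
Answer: 3328/3 ≈ 1109.3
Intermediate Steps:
L(U, t) = 4 + t/(3*U) (L(U, t) = 4 + (t/U)/3 = 4 + t/(3*U))
R = 7 (R = 4 - (-1)*(2 + 7/7) = 4 - (-1)*(2 + 7*(1/7)) = 4 - (-1)*(2 + 1) = 4 - (-1)*3 = 4 - 1*(-3) = 4 + 3 = 7)
h(l) = 13*l**2/3 (h(l) = (4 + l/(3*l))*l**2 = (4 + 1/3)*l**2 = 13*l**2/3)
(57 + R)*h((5 - 1*6) - 1*(-3)) = (57 + 7)*(13*((5 - 1*6) - 1*(-3))**2/3) = 64*(13*((5 - 6) + 3)**2/3) = 64*(13*(-1 + 3)**2/3) = 64*((13/3)*2**2) = 64*((13/3)*4) = 64*(52/3) = 3328/3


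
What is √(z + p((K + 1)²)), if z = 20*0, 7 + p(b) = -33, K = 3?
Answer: 2*I*√10 ≈ 6.3246*I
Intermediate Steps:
p(b) = -40 (p(b) = -7 - 33 = -40)
z = 0
√(z + p((K + 1)²)) = √(0 - 40) = √(-40) = 2*I*√10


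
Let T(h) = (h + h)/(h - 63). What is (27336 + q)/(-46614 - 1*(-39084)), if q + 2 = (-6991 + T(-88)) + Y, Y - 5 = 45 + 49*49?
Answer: -344207/113703 ≈ -3.0272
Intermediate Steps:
T(h) = 2*h/(-63 + h) (T(h) = (2*h)/(-63 + h) = 2*h/(-63 + h))
Y = 2451 (Y = 5 + (45 + 49*49) = 5 + (45 + 2401) = 5 + 2446 = 2451)
q = -685666/151 (q = -2 + ((-6991 + 2*(-88)/(-63 - 88)) + 2451) = -2 + ((-6991 + 2*(-88)/(-151)) + 2451) = -2 + ((-6991 + 2*(-88)*(-1/151)) + 2451) = -2 + ((-6991 + 176/151) + 2451) = -2 + (-1055465/151 + 2451) = -2 - 685364/151 = -685666/151 ≈ -4540.8)
(27336 + q)/(-46614 - 1*(-39084)) = (27336 - 685666/151)/(-46614 - 1*(-39084)) = 3442070/(151*(-46614 + 39084)) = (3442070/151)/(-7530) = (3442070/151)*(-1/7530) = -344207/113703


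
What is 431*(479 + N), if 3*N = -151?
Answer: 554266/3 ≈ 1.8476e+5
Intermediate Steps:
N = -151/3 (N = (1/3)*(-151) = -151/3 ≈ -50.333)
431*(479 + N) = 431*(479 - 151/3) = 431*(1286/3) = 554266/3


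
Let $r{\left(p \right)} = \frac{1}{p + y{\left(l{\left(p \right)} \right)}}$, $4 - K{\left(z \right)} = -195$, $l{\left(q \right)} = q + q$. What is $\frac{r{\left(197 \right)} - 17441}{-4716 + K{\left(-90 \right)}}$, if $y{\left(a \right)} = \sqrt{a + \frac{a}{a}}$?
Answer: $\frac{669978377}{173516038} + \frac{\sqrt{395}}{173516038} \approx 3.8612$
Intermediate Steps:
$l{\left(q \right)} = 2 q$
$y{\left(a \right)} = \sqrt{1 + a}$ ($y{\left(a \right)} = \sqrt{a + 1} = \sqrt{1 + a}$)
$K{\left(z \right)} = 199$ ($K{\left(z \right)} = 4 - -195 = 4 + 195 = 199$)
$r{\left(p \right)} = \frac{1}{p + \sqrt{1 + 2 p}}$
$\frac{r{\left(197 \right)} - 17441}{-4716 + K{\left(-90 \right)}} = \frac{\frac{1}{197 + \sqrt{1 + 2 \cdot 197}} - 17441}{-4716 + 199} = \frac{\frac{1}{197 + \sqrt{1 + 394}} - 17441}{-4517} = \left(\frac{1}{197 + \sqrt{395}} - 17441\right) \left(- \frac{1}{4517}\right) = \left(-17441 + \frac{1}{197 + \sqrt{395}}\right) \left(- \frac{1}{4517}\right) = \frac{17441}{4517} - \frac{1}{4517 \left(197 + \sqrt{395}\right)}$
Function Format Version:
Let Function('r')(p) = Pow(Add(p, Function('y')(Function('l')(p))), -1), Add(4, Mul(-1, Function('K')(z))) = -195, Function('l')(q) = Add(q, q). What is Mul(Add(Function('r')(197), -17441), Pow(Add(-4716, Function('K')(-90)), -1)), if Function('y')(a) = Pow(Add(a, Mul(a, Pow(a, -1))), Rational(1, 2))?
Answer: Add(Rational(669978377, 173516038), Mul(Rational(1, 173516038), Pow(395, Rational(1, 2)))) ≈ 3.8612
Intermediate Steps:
Function('l')(q) = Mul(2, q)
Function('y')(a) = Pow(Add(1, a), Rational(1, 2)) (Function('y')(a) = Pow(Add(a, 1), Rational(1, 2)) = Pow(Add(1, a), Rational(1, 2)))
Function('K')(z) = 199 (Function('K')(z) = Add(4, Mul(-1, -195)) = Add(4, 195) = 199)
Function('r')(p) = Pow(Add(p, Pow(Add(1, Mul(2, p)), Rational(1, 2))), -1)
Mul(Add(Function('r')(197), -17441), Pow(Add(-4716, Function('K')(-90)), -1)) = Mul(Add(Pow(Add(197, Pow(Add(1, Mul(2, 197)), Rational(1, 2))), -1), -17441), Pow(Add(-4716, 199), -1)) = Mul(Add(Pow(Add(197, Pow(Add(1, 394), Rational(1, 2))), -1), -17441), Pow(-4517, -1)) = Mul(Add(Pow(Add(197, Pow(395, Rational(1, 2))), -1), -17441), Rational(-1, 4517)) = Mul(Add(-17441, Pow(Add(197, Pow(395, Rational(1, 2))), -1)), Rational(-1, 4517)) = Add(Rational(17441, 4517), Mul(Rational(-1, 4517), Pow(Add(197, Pow(395, Rational(1, 2))), -1)))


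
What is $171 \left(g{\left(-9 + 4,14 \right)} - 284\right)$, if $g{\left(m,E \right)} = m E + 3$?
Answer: $-60021$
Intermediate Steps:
$g{\left(m,E \right)} = 3 + E m$ ($g{\left(m,E \right)} = E m + 3 = 3 + E m$)
$171 \left(g{\left(-9 + 4,14 \right)} - 284\right) = 171 \left(\left(3 + 14 \left(-9 + 4\right)\right) - 284\right) = 171 \left(\left(3 + 14 \left(-5\right)\right) - 284\right) = 171 \left(\left(3 - 70\right) - 284\right) = 171 \left(-67 - 284\right) = 171 \left(-351\right) = -60021$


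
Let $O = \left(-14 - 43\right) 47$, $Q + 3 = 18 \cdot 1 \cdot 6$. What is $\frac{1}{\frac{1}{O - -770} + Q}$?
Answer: $\frac{1909}{200444} \approx 0.0095239$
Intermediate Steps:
$Q = 105$ ($Q = -3 + 18 \cdot 1 \cdot 6 = -3 + 18 \cdot 6 = -3 + 108 = 105$)
$O = -2679$ ($O = \left(-57\right) 47 = -2679$)
$\frac{1}{\frac{1}{O - -770} + Q} = \frac{1}{\frac{1}{-2679 - -770} + 105} = \frac{1}{\frac{1}{-2679 + \left(-2233 + 3003\right)} + 105} = \frac{1}{\frac{1}{-2679 + 770} + 105} = \frac{1}{\frac{1}{-1909} + 105} = \frac{1}{- \frac{1}{1909} + 105} = \frac{1}{\frac{200444}{1909}} = \frac{1909}{200444}$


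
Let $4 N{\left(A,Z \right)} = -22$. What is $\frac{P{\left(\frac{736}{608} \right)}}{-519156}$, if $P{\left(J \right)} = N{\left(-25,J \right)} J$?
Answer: $\frac{1}{77976} \approx 1.2824 \cdot 10^{-5}$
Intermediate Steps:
$N{\left(A,Z \right)} = - \frac{11}{2}$ ($N{\left(A,Z \right)} = \frac{1}{4} \left(-22\right) = - \frac{11}{2}$)
$P{\left(J \right)} = - \frac{11 J}{2}$
$\frac{P{\left(\frac{736}{608} \right)}}{-519156} = \frac{\left(- \frac{11}{2}\right) \frac{736}{608}}{-519156} = - \frac{11 \cdot 736 \cdot \frac{1}{608}}{2} \left(- \frac{1}{519156}\right) = \left(- \frac{11}{2}\right) \frac{23}{19} \left(- \frac{1}{519156}\right) = \left(- \frac{253}{38}\right) \left(- \frac{1}{519156}\right) = \frac{1}{77976}$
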